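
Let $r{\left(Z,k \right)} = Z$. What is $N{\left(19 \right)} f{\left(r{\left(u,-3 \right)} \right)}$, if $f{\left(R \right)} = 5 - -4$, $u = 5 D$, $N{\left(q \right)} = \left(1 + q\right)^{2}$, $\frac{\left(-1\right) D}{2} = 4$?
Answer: $3600$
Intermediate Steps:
$D = -8$ ($D = \left(-2\right) 4 = -8$)
$u = -40$ ($u = 5 \left(-8\right) = -40$)
$f{\left(R \right)} = 9$ ($f{\left(R \right)} = 5 + 4 = 9$)
$N{\left(19 \right)} f{\left(r{\left(u,-3 \right)} \right)} = \left(1 + 19\right)^{2} \cdot 9 = 20^{2} \cdot 9 = 400 \cdot 9 = 3600$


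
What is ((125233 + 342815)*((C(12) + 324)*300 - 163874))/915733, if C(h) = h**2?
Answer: -1569565536/130819 ≈ -11998.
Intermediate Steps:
((125233 + 342815)*((C(12) + 324)*300 - 163874))/915733 = ((125233 + 342815)*((12**2 + 324)*300 - 163874))/915733 = (468048*((144 + 324)*300 - 163874))*(1/915733) = (468048*(468*300 - 163874))*(1/915733) = (468048*(140400 - 163874))*(1/915733) = (468048*(-23474))*(1/915733) = -10986958752*1/915733 = -1569565536/130819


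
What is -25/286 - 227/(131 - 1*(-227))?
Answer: -18468/25597 ≈ -0.72149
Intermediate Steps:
-25/286 - 227/(131 - 1*(-227)) = -25*1/286 - 227/(131 + 227) = -25/286 - 227/358 = -18468/25597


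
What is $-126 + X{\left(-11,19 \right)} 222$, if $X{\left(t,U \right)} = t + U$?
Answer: $1650$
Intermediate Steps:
$X{\left(t,U \right)} = U + t$
$-126 + X{\left(-11,19 \right)} 222 = -126 + \left(19 - 11\right) 222 = -126 + 8 \cdot 222 = -126 + 1776 = 1650$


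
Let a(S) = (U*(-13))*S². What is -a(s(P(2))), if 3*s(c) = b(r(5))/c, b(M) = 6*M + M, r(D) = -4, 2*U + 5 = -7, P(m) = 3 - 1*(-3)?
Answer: -5096/27 ≈ -188.74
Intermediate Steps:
P(m) = 6 (P(m) = 3 + 3 = 6)
U = -6 (U = -5/2 + (½)*(-7) = -5/2 - 7/2 = -6)
b(M) = 7*M
s(c) = -28/(3*c) (s(c) = ((7*(-4))/c)/3 = (-28/c)/3 = -28/(3*c))
a(S) = 78*S² (a(S) = (-6*(-13))*S² = 78*S²)
-a(s(P(2))) = -78*(-28/3/6)² = -78*(-28/3*⅙)² = -78*(-14/9)² = -78*196/81 = -1*5096/27 = -5096/27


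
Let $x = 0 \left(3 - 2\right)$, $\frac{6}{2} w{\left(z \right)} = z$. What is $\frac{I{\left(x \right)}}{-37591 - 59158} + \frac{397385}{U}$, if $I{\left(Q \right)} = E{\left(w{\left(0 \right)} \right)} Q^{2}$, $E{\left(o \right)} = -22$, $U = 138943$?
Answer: $\frac{397385}{138943} \approx 2.8601$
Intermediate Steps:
$w{\left(z \right)} = \frac{z}{3}$
$x = 0$ ($x = 0 \cdot 1 = 0$)
$I{\left(Q \right)} = - 22 Q^{2}$
$\frac{I{\left(x \right)}}{-37591 - 59158} + \frac{397385}{U} = \frac{\left(-22\right) 0^{2}}{-37591 - 59158} + \frac{397385}{138943} = \frac{\left(-22\right) 0}{-37591 - 59158} + 397385 \cdot \frac{1}{138943} = \frac{0}{-96749} + \frac{397385}{138943} = 0 \left(- \frac{1}{96749}\right) + \frac{397385}{138943} = 0 + \frac{397385}{138943} = \frac{397385}{138943}$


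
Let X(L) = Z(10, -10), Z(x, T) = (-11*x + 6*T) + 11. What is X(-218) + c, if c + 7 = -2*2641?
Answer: -5448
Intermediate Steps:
Z(x, T) = 11 - 11*x + 6*T
X(L) = -159 (X(L) = 11 - 11*10 + 6*(-10) = 11 - 110 - 60 = -159)
c = -5289 (c = -7 - 2*2641 = -7 - 5282 = -5289)
X(-218) + c = -159 - 5289 = -5448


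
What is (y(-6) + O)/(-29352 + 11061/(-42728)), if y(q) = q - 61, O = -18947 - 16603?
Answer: 1521843176/1254163317 ≈ 1.2134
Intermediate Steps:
O = -35550
y(q) = -61 + q
(y(-6) + O)/(-29352 + 11061/(-42728)) = ((-61 - 6) - 35550)/(-29352 + 11061/(-42728)) = (-67 - 35550)/(-29352 + 11061*(-1/42728)) = -35617/(-29352 - 11061/42728) = -35617/(-1254163317/42728) = -35617*(-42728/1254163317) = 1521843176/1254163317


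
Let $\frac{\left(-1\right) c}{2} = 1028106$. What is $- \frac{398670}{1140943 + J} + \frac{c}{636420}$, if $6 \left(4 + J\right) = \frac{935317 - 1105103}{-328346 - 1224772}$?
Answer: $- \frac{1009423441699923249}{281936116607087465} \approx -3.5803$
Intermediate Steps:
$c = -2056212$ ($c = \left(-2\right) 1028106 = -2056212$)
$J = - \frac{18552523}{4659354}$ ($J = -4 + \frac{\left(935317 - 1105103\right) \frac{1}{-328346 - 1224772}}{6} = -4 + \frac{\left(-169786\right) \frac{1}{-1553118}}{6} = -4 + \frac{\left(-169786\right) \left(- \frac{1}{1553118}\right)}{6} = -4 + \frac{1}{6} \cdot \frac{84893}{776559} = -4 + \frac{84893}{4659354} = - \frac{18552523}{4659354} \approx -3.9818$)
$- \frac{398670}{1140943 + J} + \frac{c}{636420} = - \frac{398670}{1140943 - \frac{18552523}{4659354}} - \frac{2056212}{636420} = - \frac{398670}{\frac{5316038778299}{4659354}} - \frac{171351}{53035} = \left(-398670\right) \frac{4659354}{5316038778299} - \frac{171351}{53035} = - \frac{1857544659180}{5316038778299} - \frac{171351}{53035} = - \frac{1009423441699923249}{281936116607087465}$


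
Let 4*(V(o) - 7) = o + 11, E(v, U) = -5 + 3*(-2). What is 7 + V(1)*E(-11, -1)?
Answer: -103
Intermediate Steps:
E(v, U) = -11 (E(v, U) = -5 - 6 = -11)
V(o) = 39/4 + o/4 (V(o) = 7 + (o + 11)/4 = 7 + (11 + o)/4 = 7 + (11/4 + o/4) = 39/4 + o/4)
7 + V(1)*E(-11, -1) = 7 + (39/4 + (¼)*1)*(-11) = 7 + (39/4 + ¼)*(-11) = 7 + 10*(-11) = 7 - 110 = -103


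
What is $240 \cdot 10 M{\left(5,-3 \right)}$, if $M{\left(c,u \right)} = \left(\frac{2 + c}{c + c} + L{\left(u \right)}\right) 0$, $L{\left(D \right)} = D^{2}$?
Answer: $0$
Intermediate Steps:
$M{\left(c,u \right)} = 0$ ($M{\left(c,u \right)} = \left(\frac{2 + c}{c + c} + u^{2}\right) 0 = \left(\frac{2 + c}{2 c} + u^{2}\right) 0 = \left(u^{2} + \frac{2 + c}{2 c}\right) 0 = 0$)
$240 \cdot 10 M{\left(5,-3 \right)} = 240 \cdot 10 \cdot 0 = 240 \cdot 0 = 0$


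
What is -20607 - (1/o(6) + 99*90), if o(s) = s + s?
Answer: -354205/12 ≈ -29517.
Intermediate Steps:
o(s) = 2*s
-20607 - (1/o(6) + 99*90) = -20607 - (1/(2*6) + 99*90) = -20607 - (1/12 + 8910) = -20607 - 1*106921/12 = -20607 - 106921/12 = -354205/12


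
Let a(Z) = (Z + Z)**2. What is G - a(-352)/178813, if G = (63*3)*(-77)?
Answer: -2602761205/178813 ≈ -14556.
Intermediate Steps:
a(Z) = 4*Z**2 (a(Z) = (2*Z)**2 = 4*Z**2)
G = -14553 (G = 189*(-77) = -14553)
G - a(-352)/178813 = -14553 - 4*(-352)**2/178813 = -14553 - 4*123904/178813 = -14553 - 495616/178813 = -2602761205/178813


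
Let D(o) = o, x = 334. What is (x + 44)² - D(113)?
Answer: 142771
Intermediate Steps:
(x + 44)² - D(113) = (334 + 44)² - 1*113 = 378² - 113 = 142884 - 113 = 142771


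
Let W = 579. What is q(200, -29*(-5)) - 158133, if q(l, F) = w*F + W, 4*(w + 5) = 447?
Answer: -568301/4 ≈ -1.4208e+5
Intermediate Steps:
w = 427/4 (w = -5 + (1/4)*447 = -5 + 447/4 = 427/4 ≈ 106.75)
q(l, F) = 579 + 427*F/4 (q(l, F) = 427*F/4 + 579 = 579 + 427*F/4)
q(200, -29*(-5)) - 158133 = (579 + 427*(-29*(-5))/4) - 158133 = (579 + (427/4)*145) - 158133 = (579 + 61915/4) - 158133 = 64231/4 - 158133 = -568301/4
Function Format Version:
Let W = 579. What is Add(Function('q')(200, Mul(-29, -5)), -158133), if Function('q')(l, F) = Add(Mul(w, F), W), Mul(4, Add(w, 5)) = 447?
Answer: Rational(-568301, 4) ≈ -1.4208e+5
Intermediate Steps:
w = Rational(427, 4) (w = Add(-5, Mul(Rational(1, 4), 447)) = Add(-5, Rational(447, 4)) = Rational(427, 4) ≈ 106.75)
Function('q')(l, F) = Add(579, Mul(Rational(427, 4), F)) (Function('q')(l, F) = Add(Mul(Rational(427, 4), F), 579) = Add(579, Mul(Rational(427, 4), F)))
Add(Function('q')(200, Mul(-29, -5)), -158133) = Add(Add(579, Mul(Rational(427, 4), Mul(-29, -5))), -158133) = Add(Add(579, Mul(Rational(427, 4), 145)), -158133) = Add(Add(579, Rational(61915, 4)), -158133) = Add(Rational(64231, 4), -158133) = Rational(-568301, 4)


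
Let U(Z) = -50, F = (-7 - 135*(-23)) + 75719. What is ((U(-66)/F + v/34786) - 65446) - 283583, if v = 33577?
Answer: -956939993955589/2741728162 ≈ -3.4903e+5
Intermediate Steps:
F = 78817 (F = (-7 + 3105) + 75719 = 3098 + 75719 = 78817)
((U(-66)/F + v/34786) - 65446) - 283583 = ((-50/78817 + 33577/34786) - 65446) - 283583 = (2644699109/2741728162 - 65446) - 283583 = -179432496591143/2741728162 - 283583 = -956939993955589/2741728162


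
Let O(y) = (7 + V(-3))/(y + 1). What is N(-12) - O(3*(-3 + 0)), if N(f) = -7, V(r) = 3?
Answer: -23/4 ≈ -5.7500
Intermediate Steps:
O(y) = 10/(1 + y) (O(y) = (7 + 3)/(y + 1) = 10/(1 + y))
N(-12) - O(3*(-3 + 0)) = -7 - 10/(1 + 3*(-3 + 0)) = -7 - 10/(1 + 3*(-3)) = -7 - 10/(1 - 9) = -7 - 10/(-8) = -7 - 10*(-1)/8 = -7 - 1*(-5/4) = -7 + 5/4 = -23/4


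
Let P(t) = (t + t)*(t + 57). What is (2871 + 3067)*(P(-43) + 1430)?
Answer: 1341988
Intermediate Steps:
P(t) = 2*t*(57 + t) (P(t) = (2*t)*(57 + t) = 2*t*(57 + t))
(2871 + 3067)*(P(-43) + 1430) = (2871 + 3067)*(2*(-43)*(57 - 43) + 1430) = 5938*(2*(-43)*14 + 1430) = 5938*(-1204 + 1430) = 5938*226 = 1341988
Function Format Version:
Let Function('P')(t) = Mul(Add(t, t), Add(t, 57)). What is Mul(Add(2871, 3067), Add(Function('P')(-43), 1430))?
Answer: 1341988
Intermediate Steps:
Function('P')(t) = Mul(2, t, Add(57, t)) (Function('P')(t) = Mul(Mul(2, t), Add(57, t)) = Mul(2, t, Add(57, t)))
Mul(Add(2871, 3067), Add(Function('P')(-43), 1430)) = Mul(Add(2871, 3067), Add(Mul(2, -43, Add(57, -43)), 1430)) = Mul(5938, Add(Mul(2, -43, 14), 1430)) = Mul(5938, Add(-1204, 1430)) = Mul(5938, 226) = 1341988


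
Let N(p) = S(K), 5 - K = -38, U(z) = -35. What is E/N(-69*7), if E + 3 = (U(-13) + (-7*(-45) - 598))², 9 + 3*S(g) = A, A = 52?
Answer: 303363/43 ≈ 7055.0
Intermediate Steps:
K = 43 (K = 5 - 1*(-38) = 5 + 38 = 43)
S(g) = 43/3 (S(g) = -3 + (⅓)*52 = -3 + 52/3 = 43/3)
N(p) = 43/3
E = 101121 (E = -3 + (-35 + (-7*(-45) - 598))² = -3 + (-35 + (315 - 598))² = -3 + (-35 - 283)² = -3 + (-318)² = -3 + 101124 = 101121)
E/N(-69*7) = 101121/(43/3) = 101121*(3/43) = 303363/43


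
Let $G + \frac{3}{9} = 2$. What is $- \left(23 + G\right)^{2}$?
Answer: $- \frac{5476}{9} \approx -608.44$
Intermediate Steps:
$G = \frac{5}{3}$ ($G = - \frac{1}{3} + 2 = \frac{5}{3} \approx 1.6667$)
$- \left(23 + G\right)^{2} = - \left(23 + \frac{5}{3}\right)^{2} = - \left(\frac{74}{3}\right)^{2} = \left(-1\right) \frac{5476}{9} = - \frac{5476}{9}$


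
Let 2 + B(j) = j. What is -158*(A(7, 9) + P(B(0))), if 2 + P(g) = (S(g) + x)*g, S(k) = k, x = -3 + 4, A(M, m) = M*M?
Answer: -7742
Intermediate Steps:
A(M, m) = M²
B(j) = -2 + j
x = 1
P(g) = -2 + g*(1 + g) (P(g) = -2 + (g + 1)*g = -2 + (1 + g)*g = -2 + g*(1 + g))
-158*(A(7, 9) + P(B(0))) = -158*(7² + (-2 + (-2 + 0) + (-2 + 0)²)) = -158*(49 + (-2 - 2 + (-2)²)) = -158*(49 + (-2 - 2 + 4)) = -158*(49 + 0) = -158*49 = -7742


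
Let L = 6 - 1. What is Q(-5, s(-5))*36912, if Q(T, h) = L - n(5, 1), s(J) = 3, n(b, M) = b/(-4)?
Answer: 230700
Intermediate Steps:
n(b, M) = -b/4 (n(b, M) = b*(-1/4) = -b/4)
L = 5
Q(T, h) = 25/4 (Q(T, h) = 5 - (-1)*5/4 = 5 - 1*(-5/4) = 5 + 5/4 = 25/4)
Q(-5, s(-5))*36912 = (25/4)*36912 = 230700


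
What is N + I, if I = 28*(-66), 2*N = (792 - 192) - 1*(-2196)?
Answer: -450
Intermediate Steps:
N = 1398 (N = ((792 - 192) - 1*(-2196))/2 = (600 + 2196)/2 = (½)*2796 = 1398)
I = -1848
N + I = 1398 - 1848 = -450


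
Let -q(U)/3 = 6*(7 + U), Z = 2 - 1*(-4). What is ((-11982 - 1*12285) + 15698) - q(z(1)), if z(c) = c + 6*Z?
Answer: -7777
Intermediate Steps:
Z = 6 (Z = 2 + 4 = 6)
z(c) = 36 + c (z(c) = c + 6*6 = c + 36 = 36 + c)
q(U) = -126 - 18*U (q(U) = -18*(7 + U) = -3*(42 + 6*U) = -126 - 18*U)
((-11982 - 1*12285) + 15698) - q(z(1)) = ((-11982 - 1*12285) + 15698) - (-126 - 18*(36 + 1)) = ((-11982 - 12285) + 15698) - (-126 - 18*37) = (-24267 + 15698) - (-126 - 666) = -8569 - 1*(-792) = -8569 + 792 = -7777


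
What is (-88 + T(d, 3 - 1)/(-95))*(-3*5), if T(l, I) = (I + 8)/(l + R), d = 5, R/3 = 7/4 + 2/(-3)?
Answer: 275920/209 ≈ 1320.2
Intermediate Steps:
R = 13/4 (R = 3*(7/4 + 2/(-3)) = 3*(7*(1/4) + 2*(-1/3)) = 3*(7/4 - 2/3) = 3*(13/12) = 13/4 ≈ 3.2500)
T(l, I) = (8 + I)/(13/4 + l) (T(l, I) = (I + 8)/(l + 13/4) = (8 + I)/(13/4 + l))
(-88 + T(d, 3 - 1)/(-95))*(-3*5) = (-88 + (4*(8 + (3 - 1))/(13 + 4*5))/(-95))*(-3*5) = (-88 + (4*(8 + 2)/(13 + 20))*(-1/95))*(-15) = (-88 + (4*10/33)*(-1/95))*(-15) = (-88 + (4*(1/33)*10)*(-1/95))*(-15) = (-88 + (40/33)*(-1/95))*(-15) = (-88 - 8/627)*(-15) = -55184/627*(-15) = 275920/209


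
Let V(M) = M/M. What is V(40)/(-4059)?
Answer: -1/4059 ≈ -0.00024637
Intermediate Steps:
V(M) = 1
V(40)/(-4059) = 1/(-4059) = 1*(-1/4059) = -1/4059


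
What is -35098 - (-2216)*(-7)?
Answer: -50610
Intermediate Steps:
-35098 - (-2216)*(-7) = -35098 - 1*15512 = -35098 - 15512 = -50610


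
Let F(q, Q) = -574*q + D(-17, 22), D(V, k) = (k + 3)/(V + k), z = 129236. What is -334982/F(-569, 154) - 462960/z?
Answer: -48624890578/10552474799 ≈ -4.6079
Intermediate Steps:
D(V, k) = (3 + k)/(V + k)
F(q, Q) = 5 - 574*q (F(q, Q) = -574*q + (3 + 22)/(-17 + 22) = -574*q + 25/5 = -574*q + (⅕)*25 = -574*q + 5 = 5 - 574*q)
-334982/F(-569, 154) - 462960/z = -334982/(5 - 574*(-569)) - 462960/129236 = -334982/(5 + 326606) - 462960*1/129236 = -334982/326611 - 115740/32309 = -48624890578/10552474799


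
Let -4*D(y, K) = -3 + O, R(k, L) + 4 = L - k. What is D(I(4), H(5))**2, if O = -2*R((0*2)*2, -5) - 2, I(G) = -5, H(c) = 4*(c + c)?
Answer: 169/16 ≈ 10.563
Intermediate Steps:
H(c) = 8*c (H(c) = 4*(2*c) = 8*c)
R(k, L) = -4 + L - k (R(k, L) = -4 + (L - k) = -4 + L - k)
O = 16 (O = -2*(-4 - 5 - 0*2*2) - 2 = -2*(-4 - 5 - 0*2) - 2 = -2*(-4 - 5 - 1*0) - 2 = -2*(-4 - 5 + 0) - 2 = -2*(-9) - 2 = 18 - 2 = 16)
D(y, K) = -13/4 (D(y, K) = -(-3 + 16)/4 = -1/4*13 = -13/4)
D(I(4), H(5))**2 = (-13/4)**2 = 169/16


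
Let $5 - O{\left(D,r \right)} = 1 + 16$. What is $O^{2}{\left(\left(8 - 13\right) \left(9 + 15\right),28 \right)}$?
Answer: $144$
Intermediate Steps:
$O{\left(D,r \right)} = -12$ ($O{\left(D,r \right)} = 5 - \left(1 + 16\right) = 5 - 17 = -12$)
$O^{2}{\left(\left(8 - 13\right) \left(9 + 15\right),28 \right)} = \left(-12\right)^{2} = 144$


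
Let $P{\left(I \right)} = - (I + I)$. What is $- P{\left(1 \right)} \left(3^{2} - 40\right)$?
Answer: $-62$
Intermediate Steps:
$P{\left(I \right)} = - 2 I$
$- P{\left(1 \right)} \left(3^{2} - 40\right) = - \left(-2\right) 1 \left(3^{2} - 40\right) = - \left(-2\right) \left(9 - 40\right) = - \left(-2\right) \left(-31\right) = \left(-1\right) 62 = -62$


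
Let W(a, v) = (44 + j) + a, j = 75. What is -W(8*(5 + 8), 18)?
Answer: -223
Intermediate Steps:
W(a, v) = 119 + a (W(a, v) = (44 + 75) + a = 119 + a)
-W(8*(5 + 8), 18) = -(119 + 8*(5 + 8)) = -(119 + 8*13) = -(119 + 104) = -1*223 = -223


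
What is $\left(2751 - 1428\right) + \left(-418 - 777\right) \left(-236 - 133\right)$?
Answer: $442278$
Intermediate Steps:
$\left(2751 - 1428\right) + \left(-418 - 777\right) \left(-236 - 133\right) = 1323 + \left(-418 - 777\right) \left(-369\right) = 1323 - -440955 = 1323 + 440955 = 442278$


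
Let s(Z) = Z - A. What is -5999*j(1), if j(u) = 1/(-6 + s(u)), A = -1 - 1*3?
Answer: 5999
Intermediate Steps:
A = -4 (A = -1 - 3 = -4)
s(Z) = 4 + Z (s(Z) = Z - 1*(-4) = Z + 4 = 4 + Z)
j(u) = 1/(-2 + u) (j(u) = 1/(-6 + (4 + u)) = 1/(-2 + u))
-5999*j(1) = -5999/(-2 + 1) = -5999/(-1) = -5999*(-1) = 5999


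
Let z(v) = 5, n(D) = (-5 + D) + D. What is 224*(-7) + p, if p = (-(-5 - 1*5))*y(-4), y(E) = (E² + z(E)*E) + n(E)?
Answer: -1738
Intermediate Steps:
n(D) = -5 + 2*D
y(E) = -5 + E² + 7*E (y(E) = (E² + 5*E) + (-5 + 2*E) = -5 + E² + 7*E)
p = -170 (p = (-(-5 - 1*5))*(-5 + (-4)² + 7*(-4)) = (-(-5 - 5))*(-5 + 16 - 28) = -1*(-10)*(-17) = 10*(-17) = -170)
224*(-7) + p = 224*(-7) - 170 = -1568 - 170 = -1738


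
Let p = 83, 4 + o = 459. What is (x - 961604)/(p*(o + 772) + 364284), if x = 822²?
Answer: -57184/93225 ≈ -0.61340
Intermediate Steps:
o = 455 (o = -4 + 459 = 455)
x = 675684
(x - 961604)/(p*(o + 772) + 364284) = (675684 - 961604)/(83*(455 + 772) + 364284) = -285920/(83*1227 + 364284) = -285920/(101841 + 364284) = -285920/466125 = -285920*1/466125 = -57184/93225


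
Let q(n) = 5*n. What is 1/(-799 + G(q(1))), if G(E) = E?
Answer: -1/794 ≈ -0.0012594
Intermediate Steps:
1/(-799 + G(q(1))) = 1/(-799 + 5*1) = 1/(-799 + 5) = 1/(-794) = -1/794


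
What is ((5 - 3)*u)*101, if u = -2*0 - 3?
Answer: -606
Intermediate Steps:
u = -3 (u = 0 - 3 = -3)
((5 - 3)*u)*101 = ((5 - 3)*(-3))*101 = (2*(-3))*101 = -6*101 = -606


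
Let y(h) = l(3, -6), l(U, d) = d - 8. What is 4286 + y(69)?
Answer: 4272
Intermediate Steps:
l(U, d) = -8 + d
y(h) = -14 (y(h) = -8 - 6 = -14)
4286 + y(69) = 4286 - 14 = 4272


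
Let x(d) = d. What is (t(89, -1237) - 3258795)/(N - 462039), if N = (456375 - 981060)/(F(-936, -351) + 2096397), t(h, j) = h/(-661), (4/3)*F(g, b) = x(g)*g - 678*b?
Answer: 842081614702368/119392193063371 ≈ 7.0531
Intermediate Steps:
F(g, b) = -1017*b/2 + 3*g²/4 (F(g, b) = 3*(g*g - 678*b)/4 = 3*(g² - 678*b)/4 = -1017*b/2 + 3*g²/4)
t(h, j) = -h/661 (t(h, j) = h*(-1/661) = -h/661)
N = -69958/390927 (N = (456375 - 981060)/((-1017/2*(-351) + (¾)*(-936)²) + 2096397) = -524685/((356967/2 + (¾)*876096) + 2096397) = -524685/((356967/2 + 657072) + 2096397) = -524685/(1671111/2 + 2096397) = -524685/5863905/2 = -524685*2/5863905 = -69958/390927 ≈ -0.17895)
(t(89, -1237) - 3258795)/(N - 462039) = (-1/661*89 - 3258795)/(-69958/390927 - 462039) = (-89/661 - 3258795)/(-180623590111/390927) = -2154063584/661*(-390927/180623590111) = 842081614702368/119392193063371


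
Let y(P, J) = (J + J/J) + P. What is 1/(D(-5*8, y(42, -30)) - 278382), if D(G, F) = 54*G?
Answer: -1/280542 ≈ -3.5645e-6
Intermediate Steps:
y(P, J) = 1 + J + P (y(P, J) = (J + 1) + P = (1 + J) + P = 1 + J + P)
1/(D(-5*8, y(42, -30)) - 278382) = 1/(54*(-5*8) - 278382) = 1/(54*(-40) - 278382) = 1/(-2160 - 278382) = 1/(-280542) = -1/280542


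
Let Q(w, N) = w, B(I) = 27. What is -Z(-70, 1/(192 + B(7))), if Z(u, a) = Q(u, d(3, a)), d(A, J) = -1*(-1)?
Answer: 70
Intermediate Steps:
d(A, J) = 1
Z(u, a) = u
-Z(-70, 1/(192 + B(7))) = -1*(-70) = 70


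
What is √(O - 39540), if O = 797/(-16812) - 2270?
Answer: I*√328259211439/2802 ≈ 204.48*I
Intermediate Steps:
O = -38164037/16812 (O = 797*(-1/16812) - 2270 = -797/16812 - 2270 = -38164037/16812 ≈ -2270.0)
√(O - 39540) = √(-38164037/16812 - 39540) = √(-702910517/16812) = I*√328259211439/2802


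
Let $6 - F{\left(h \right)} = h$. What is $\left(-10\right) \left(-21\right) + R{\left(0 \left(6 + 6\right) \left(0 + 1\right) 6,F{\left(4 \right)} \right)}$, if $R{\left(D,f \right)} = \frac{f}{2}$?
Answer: $211$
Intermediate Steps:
$F{\left(h \right)} = 6 - h$
$R{\left(D,f \right)} = \frac{f}{2}$ ($R{\left(D,f \right)} = f \frac{1}{2} = \frac{f}{2}$)
$\left(-10\right) \left(-21\right) + R{\left(0 \left(6 + 6\right) \left(0 + 1\right) 6,F{\left(4 \right)} \right)} = \left(-10\right) \left(-21\right) + \frac{6 - 4}{2} = 210 + \frac{6 - 4}{2} = 210 + \frac{1}{2} \cdot 2 = 210 + 1 = 211$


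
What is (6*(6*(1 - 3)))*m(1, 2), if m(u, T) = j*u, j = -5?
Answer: 360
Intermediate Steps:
m(u, T) = -5*u
(6*(6*(1 - 3)))*m(1, 2) = (6*(6*(1 - 3)))*(-5*1) = (6*(6*(-2)))*(-5) = (6*(-12))*(-5) = -72*(-5) = 360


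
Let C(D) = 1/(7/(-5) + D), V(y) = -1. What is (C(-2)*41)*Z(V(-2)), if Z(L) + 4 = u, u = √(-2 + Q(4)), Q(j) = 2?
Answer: 820/17 ≈ 48.235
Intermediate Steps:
u = 0 (u = √(-2 + 2) = √0 = 0)
C(D) = 1/(-7/5 + D) (C(D) = 1/(7*(-⅕) + D) = 1/(-7/5 + D))
Z(L) = -4 (Z(L) = -4 + 0 = -4)
(C(-2)*41)*Z(V(-2)) = ((5/(-7 + 5*(-2)))*41)*(-4) = ((5/(-7 - 10))*41)*(-4) = ((5/(-17))*41)*(-4) = ((5*(-1/17))*41)*(-4) = -5/17*41*(-4) = -205/17*(-4) = 820/17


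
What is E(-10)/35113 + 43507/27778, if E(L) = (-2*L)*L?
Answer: 1522105691/975368914 ≈ 1.5605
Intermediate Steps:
E(L) = -2*L**2
E(-10)/35113 + 43507/27778 = -2*(-10)**2/35113 + 43507/27778 = -2*100*(1/35113) + 43507*(1/27778) = -200*1/35113 + 43507/27778 = -200/35113 + 43507/27778 = 1522105691/975368914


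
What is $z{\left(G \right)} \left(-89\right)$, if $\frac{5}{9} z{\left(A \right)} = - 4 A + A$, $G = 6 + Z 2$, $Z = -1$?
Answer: $\frac{9612}{5} \approx 1922.4$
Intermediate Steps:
$G = 4$ ($G = 6 - 2 = 4$)
$z{\left(A \right)} = - \frac{27 A}{5}$ ($z{\left(A \right)} = \frac{9 \left(- 4 A + A\right)}{5} = \frac{9 \left(- 3 A\right)}{5} = - \frac{27 A}{5}$)
$z{\left(G \right)} \left(-89\right) = \left(- \frac{27}{5}\right) 4 \left(-89\right) = \left(- \frac{108}{5}\right) \left(-89\right) = \frac{9612}{5}$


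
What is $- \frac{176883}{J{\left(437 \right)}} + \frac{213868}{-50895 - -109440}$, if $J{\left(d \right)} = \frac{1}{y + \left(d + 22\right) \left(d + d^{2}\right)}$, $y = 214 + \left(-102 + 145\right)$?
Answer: $- \frac{909798903751619717}{58545} \approx -1.554 \cdot 10^{13}$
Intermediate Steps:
$y = 257$ ($y = 214 + 43 = 257$)
$J{\left(d \right)} = \frac{1}{257 + \left(22 + d\right) \left(d + d^{2}\right)}$ ($J{\left(d \right)} = \frac{1}{257 + \left(d + 22\right) \left(d + d^{2}\right)} = \frac{1}{257 + \left(22 + d\right) \left(d + d^{2}\right)}$)
$- \frac{176883}{J{\left(437 \right)}} + \frac{213868}{-50895 - -109440} = - \frac{176883}{\frac{1}{257 + 437^{3} + 22 \cdot 437 + 23 \cdot 437^{2}}} + \frac{213868}{-50895 - -109440} = - \frac{176883}{\frac{1}{257 + 83453453 + 9614 + 23 \cdot 190969}} + \frac{213868}{-50895 + 109440} = - \frac{176883}{\frac{1}{257 + 83453453 + 9614 + 4392287}} + \frac{213868}{58545} = - \frac{176883}{\frac{1}{87855611}} + 213868 \cdot \frac{1}{58545} = - 176883 \frac{1}{\frac{1}{87855611}} + \frac{213868}{58545} = \left(-176883\right) 87855611 + \frac{213868}{58545} = -15540164040513 + \frac{213868}{58545} = - \frac{909798903751619717}{58545}$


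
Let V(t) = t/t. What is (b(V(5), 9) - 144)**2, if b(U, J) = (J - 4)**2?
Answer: 14161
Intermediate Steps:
V(t) = 1
b(U, J) = (-4 + J)**2
(b(V(5), 9) - 144)**2 = ((-4 + 9)**2 - 144)**2 = (5**2 - 144)**2 = (25 - 144)**2 = (-119)**2 = 14161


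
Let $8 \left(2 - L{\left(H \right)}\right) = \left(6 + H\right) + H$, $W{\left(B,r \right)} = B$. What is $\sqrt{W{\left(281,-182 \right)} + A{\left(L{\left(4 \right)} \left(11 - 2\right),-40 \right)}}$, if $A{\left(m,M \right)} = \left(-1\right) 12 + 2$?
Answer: $\sqrt{271} \approx 16.462$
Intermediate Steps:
$L{\left(H \right)} = \frac{5}{4} - \frac{H}{4}$ ($L{\left(H \right)} = 2 - \frac{\left(6 + H\right) + H}{8} = 2 - \frac{6 + 2 H}{8} = 2 - \left(\frac{3}{4} + \frac{H}{4}\right) = \frac{5}{4} - \frac{H}{4}$)
$A{\left(m,M \right)} = -10$ ($A{\left(m,M \right)} = -12 + 2 = -10$)
$\sqrt{W{\left(281,-182 \right)} + A{\left(L{\left(4 \right)} \left(11 - 2\right),-40 \right)}} = \sqrt{281 - 10} = \sqrt{271}$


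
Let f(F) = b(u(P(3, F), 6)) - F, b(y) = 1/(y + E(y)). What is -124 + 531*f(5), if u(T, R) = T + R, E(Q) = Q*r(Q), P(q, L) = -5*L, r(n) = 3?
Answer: -211735/76 ≈ -2786.0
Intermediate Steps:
E(Q) = 3*Q (E(Q) = Q*3 = 3*Q)
u(T, R) = R + T
b(y) = 1/(4*y) (b(y) = 1/(y + 3*y) = 1/(4*y))
f(F) = -F + 1/(4*(6 - 5*F)) (f(F) = 1/(4*(6 - 5*F)) - F = -F + 1/(4*(6 - 5*F)))
-124 + 531*f(5) = -124 + 531*((1 - 4*5*(6 - 5*5))/(4*(6 - 5*5))) = -124 + 531*((1 - 4*5*(6 - 25))/(4*(6 - 25))) = -124 + 531*((1/4)*(1 - 4*5*(-19))/(-19)) = -124 + 531*((1/4)*(-1/19)*(1 + 380)) = -124 + 531*((1/4)*(-1/19)*381) = -124 + 531*(-381/76) = -124 - 202311/76 = -211735/76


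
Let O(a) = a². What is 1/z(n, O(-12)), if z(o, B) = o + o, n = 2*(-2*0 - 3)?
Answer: -1/12 ≈ -0.083333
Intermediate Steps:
n = -6 (n = 2*(0 - 3) = 2*(-3) = -6)
z(o, B) = 2*o
1/z(n, O(-12)) = 1/(2*(-6)) = 1/(-12) = -1/12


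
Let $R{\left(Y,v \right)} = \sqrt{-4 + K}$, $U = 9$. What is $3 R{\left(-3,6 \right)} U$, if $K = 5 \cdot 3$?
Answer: $27 \sqrt{11} \approx 89.549$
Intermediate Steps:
$K = 15$
$R{\left(Y,v \right)} = \sqrt{11}$ ($R{\left(Y,v \right)} = \sqrt{-4 + 15} = \sqrt{11}$)
$3 R{\left(-3,6 \right)} U = 3 \sqrt{11} \cdot 9 = 27 \sqrt{11}$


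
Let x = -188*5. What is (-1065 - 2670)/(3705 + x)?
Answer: -747/553 ≈ -1.3508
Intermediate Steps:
x = -940
(-1065 - 2670)/(3705 + x) = (-1065 - 2670)/(3705 - 940) = -3735/2765 = -3735*1/2765 = -747/553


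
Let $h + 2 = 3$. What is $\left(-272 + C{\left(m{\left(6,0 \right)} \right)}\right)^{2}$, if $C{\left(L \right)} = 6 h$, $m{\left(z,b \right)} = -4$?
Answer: $70756$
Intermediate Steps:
$h = 1$ ($h = -2 + 3 = 1$)
$C{\left(L \right)} = 6$ ($C{\left(L \right)} = 6 \cdot 1 = 6$)
$\left(-272 + C{\left(m{\left(6,0 \right)} \right)}\right)^{2} = \left(-272 + 6\right)^{2} = \left(-266\right)^{2} = 70756$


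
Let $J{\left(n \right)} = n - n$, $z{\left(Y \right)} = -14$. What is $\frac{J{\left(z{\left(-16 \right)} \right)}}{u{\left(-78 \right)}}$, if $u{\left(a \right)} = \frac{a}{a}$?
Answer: $0$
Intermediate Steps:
$J{\left(n \right)} = 0$
$u{\left(a \right)} = 1$
$\frac{J{\left(z{\left(-16 \right)} \right)}}{u{\left(-78 \right)}} = \frac{0}{1} = 0 \cdot 1 = 0$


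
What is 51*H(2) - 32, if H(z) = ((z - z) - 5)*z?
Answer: -542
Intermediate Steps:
H(z) = -5*z (H(z) = (0 - 5)*z = -5*z)
51*H(2) - 32 = 51*(-5*2) - 32 = 51*(-10) - 32 = -510 - 32 = -542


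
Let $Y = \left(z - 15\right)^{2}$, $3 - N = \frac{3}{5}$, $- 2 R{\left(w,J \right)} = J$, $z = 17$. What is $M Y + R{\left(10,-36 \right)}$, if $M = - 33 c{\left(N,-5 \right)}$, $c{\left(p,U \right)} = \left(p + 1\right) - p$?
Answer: $-114$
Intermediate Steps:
$R{\left(w,J \right)} = - \frac{J}{2}$
$N = \frac{12}{5}$ ($N = 3 - \frac{3}{5} = \frac{12}{5} \approx 2.4$)
$c{\left(p,U \right)} = 1$ ($c{\left(p,U \right)} = \left(1 + p\right) - p = 1$)
$Y = 4$ ($Y = \left(17 - 15\right)^{2} = 2^{2} = 4$)
$M = -33$ ($M = \left(-33\right) 1 = -33$)
$M Y + R{\left(10,-36 \right)} = \left(-33\right) 4 - -18 = -132 + 18 = -114$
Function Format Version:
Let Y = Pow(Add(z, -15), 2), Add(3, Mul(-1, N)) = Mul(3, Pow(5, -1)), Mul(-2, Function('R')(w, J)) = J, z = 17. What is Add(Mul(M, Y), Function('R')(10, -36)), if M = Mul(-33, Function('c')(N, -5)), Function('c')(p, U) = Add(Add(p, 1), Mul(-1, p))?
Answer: -114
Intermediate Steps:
Function('R')(w, J) = Mul(Rational(-1, 2), J)
N = Rational(12, 5) (N = Add(3, Mul(-1, Mul(3, Pow(5, -1)))) = Add(3, Mul(-1, Mul(3, Rational(1, 5)))) = Add(3, Mul(-1, Rational(3, 5))) = Add(3, Rational(-3, 5)) = Rational(12, 5) ≈ 2.4000)
Function('c')(p, U) = 1 (Function('c')(p, U) = Add(Add(1, p), Mul(-1, p)) = 1)
Y = 4 (Y = Pow(Add(17, -15), 2) = Pow(2, 2) = 4)
M = -33 (M = Mul(-33, 1) = -33)
Add(Mul(M, Y), Function('R')(10, -36)) = Add(Mul(-33, 4), Mul(Rational(-1, 2), -36)) = Add(-132, 18) = -114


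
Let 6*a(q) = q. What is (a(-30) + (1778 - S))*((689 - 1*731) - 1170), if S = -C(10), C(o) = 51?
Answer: -2210688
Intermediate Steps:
a(q) = q/6
S = -51 (S = -1*51 = -51)
(a(-30) + (1778 - S))*((689 - 1*731) - 1170) = ((⅙)*(-30) + (1778 - 1*(-51)))*((689 - 1*731) - 1170) = (-5 + (1778 + 51))*((689 - 731) - 1170) = (-5 + 1829)*(-42 - 1170) = 1824*(-1212) = -2210688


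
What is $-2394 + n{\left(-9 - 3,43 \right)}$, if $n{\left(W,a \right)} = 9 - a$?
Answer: $-2428$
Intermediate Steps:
$-2394 + n{\left(-9 - 3,43 \right)} = -2394 + \left(9 - 43\right) = -2394 - 34 = -2428$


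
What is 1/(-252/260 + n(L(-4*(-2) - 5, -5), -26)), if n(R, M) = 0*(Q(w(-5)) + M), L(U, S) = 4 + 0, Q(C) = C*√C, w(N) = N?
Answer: -65/63 ≈ -1.0317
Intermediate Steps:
Q(C) = C^(3/2)
L(U, S) = 4
n(R, M) = 0 (n(R, M) = 0*((-5)^(3/2) + M) = 0*(-5*I*√5 + M) = 0*(M - 5*I*√5) = 0)
1/(-252/260 + n(L(-4*(-2) - 5, -5), -26)) = 1/(-252/260 + 0) = 1/(-252*1/260 + 0) = 1/(-63/65 + 0) = 1/(-63/65) = -65/63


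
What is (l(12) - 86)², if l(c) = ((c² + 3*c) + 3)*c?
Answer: 4452100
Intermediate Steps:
l(c) = c*(3 + c² + 3*c) (l(c) = (3 + c² + 3*c)*c = c*(3 + c² + 3*c))
(l(12) - 86)² = (12*(3 + 12² + 3*12) - 86)² = (12*(3 + 144 + 36) - 86)² = (12*183 - 86)² = (2196 - 86)² = 2110² = 4452100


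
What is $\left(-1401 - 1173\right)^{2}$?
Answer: $6625476$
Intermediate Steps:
$\left(-1401 - 1173\right)^{2} = \left(-2574\right)^{2} = 6625476$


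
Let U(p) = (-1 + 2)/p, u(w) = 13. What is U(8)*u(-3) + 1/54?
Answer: 355/216 ≈ 1.6435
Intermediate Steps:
U(p) = 1/p
U(8)*u(-3) + 1/54 = 13/8 + 1/54 = 355/216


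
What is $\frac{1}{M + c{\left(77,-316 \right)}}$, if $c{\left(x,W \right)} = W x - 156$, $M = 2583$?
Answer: $- \frac{1}{21905} \approx -4.5652 \cdot 10^{-5}$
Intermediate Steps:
$c{\left(x,W \right)} = -156 + W x$
$\frac{1}{M + c{\left(77,-316 \right)}} = \frac{1}{2583 - 24488} = \frac{1}{-21905} = - \frac{1}{21905}$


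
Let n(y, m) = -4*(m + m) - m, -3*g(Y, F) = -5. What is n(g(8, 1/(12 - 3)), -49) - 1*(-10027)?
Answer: 10468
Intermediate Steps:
g(Y, F) = 5/3 (g(Y, F) = -⅓*(-5) = 5/3)
n(y, m) = -9*m (n(y, m) = -8*m - m = -9*m)
n(g(8, 1/(12 - 3)), -49) - 1*(-10027) = -9*(-49) - 1*(-10027) = 441 + 10027 = 10468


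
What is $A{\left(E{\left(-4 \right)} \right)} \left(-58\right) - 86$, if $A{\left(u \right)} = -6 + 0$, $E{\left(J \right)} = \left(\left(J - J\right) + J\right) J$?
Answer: $262$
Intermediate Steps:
$E{\left(J \right)} = J^{2}$ ($E{\left(J \right)} = \left(0 + J\right) J = J J = J^{2}$)
$A{\left(u \right)} = -6$
$A{\left(E{\left(-4 \right)} \right)} \left(-58\right) - 86 = \left(-6\right) \left(-58\right) - 86 = 348 - 86 = 262$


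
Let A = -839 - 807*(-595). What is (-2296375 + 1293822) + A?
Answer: -523227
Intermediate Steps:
A = 479326 (A = -839 + 480165 = 479326)
(-2296375 + 1293822) + A = (-2296375 + 1293822) + 479326 = -1002553 + 479326 = -523227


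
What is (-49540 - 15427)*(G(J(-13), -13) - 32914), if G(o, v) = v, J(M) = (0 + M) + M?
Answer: 2139168409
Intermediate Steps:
J(M) = 2*M (J(M) = M + M = 2*M)
(-49540 - 15427)*(G(J(-13), -13) - 32914) = (-49540 - 15427)*(-13 - 32914) = -64967*(-32927) = 2139168409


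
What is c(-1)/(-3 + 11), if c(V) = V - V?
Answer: 0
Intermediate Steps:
c(V) = 0
c(-1)/(-3 + 11) = 0/(-3 + 11) = 0/8 = (1/8)*0 = 0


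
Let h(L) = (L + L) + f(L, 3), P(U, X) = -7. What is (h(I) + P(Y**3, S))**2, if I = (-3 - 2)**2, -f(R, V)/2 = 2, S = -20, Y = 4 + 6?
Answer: 1521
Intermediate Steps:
Y = 10
f(R, V) = -4 (f(R, V) = -2*2 = -4)
I = 25 (I = (-5)**2 = 25)
h(L) = -4 + 2*L (h(L) = (L + L) - 4 = 2*L - 4 = -4 + 2*L)
(h(I) + P(Y**3, S))**2 = ((-4 + 2*25) - 7)**2 = ((-4 + 50) - 7)**2 = (46 - 7)**2 = 39**2 = 1521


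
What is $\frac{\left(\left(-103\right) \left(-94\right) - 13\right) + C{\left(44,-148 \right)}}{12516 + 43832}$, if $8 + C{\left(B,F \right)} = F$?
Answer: $\frac{9513}{56348} \approx 0.16883$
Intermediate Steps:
$C{\left(B,F \right)} = -8 + F$
$\frac{\left(\left(-103\right) \left(-94\right) - 13\right) + C{\left(44,-148 \right)}}{12516 + 43832} = \frac{\left(\left(-103\right) \left(-94\right) - 13\right) - 156}{12516 + 43832} = \frac{\left(9682 - 13\right) - 156}{56348} = \left(9669 - 156\right) \frac{1}{56348} = 9513 \cdot \frac{1}{56348} = \frac{9513}{56348}$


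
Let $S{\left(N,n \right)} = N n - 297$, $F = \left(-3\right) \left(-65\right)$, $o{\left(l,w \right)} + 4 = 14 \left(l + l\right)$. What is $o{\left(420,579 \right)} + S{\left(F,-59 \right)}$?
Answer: $-46$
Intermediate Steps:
$o{\left(l,w \right)} = -4 + 28 l$ ($o{\left(l,w \right)} = -4 + 14 \left(l + l\right) = -4 + 14 \cdot 2 l = -4 + 28 l$)
$F = 195$
$S{\left(N,n \right)} = -297 + N n$
$o{\left(420,579 \right)} + S{\left(F,-59 \right)} = \left(-4 + 28 \cdot 420\right) + \left(-297 + 195 \left(-59\right)\right) = \left(-4 + 11760\right) - 11802 = 11756 - 11802 = -46$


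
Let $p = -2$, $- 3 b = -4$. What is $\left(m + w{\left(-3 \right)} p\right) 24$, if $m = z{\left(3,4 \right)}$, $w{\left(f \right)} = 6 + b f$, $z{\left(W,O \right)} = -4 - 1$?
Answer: $-216$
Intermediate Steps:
$b = \frac{4}{3}$ ($b = \left(- \frac{1}{3}\right) \left(-4\right) = \frac{4}{3} \approx 1.3333$)
$z{\left(W,O \right)} = -5$ ($z{\left(W,O \right)} = -4 - 1 = -5$)
$w{\left(f \right)} = 6 + \frac{4 f}{3}$
$m = -5$
$\left(m + w{\left(-3 \right)} p\right) 24 = \left(-5 + \left(6 + \frac{4}{3} \left(-3\right)\right) \left(-2\right)\right) 24 = \left(-5 + \left(6 - 4\right) \left(-2\right)\right) 24 = \left(-5 + 2 \left(-2\right)\right) 24 = \left(-5 - 4\right) 24 = \left(-9\right) 24 = -216$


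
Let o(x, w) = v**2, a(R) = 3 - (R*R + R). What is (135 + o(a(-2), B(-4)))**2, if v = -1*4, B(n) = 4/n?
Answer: 22801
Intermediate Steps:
v = -4
a(R) = 3 - R - R**2 (a(R) = 3 - (R**2 + R) = 3 - (R + R**2) = 3 + (-R - R**2) = 3 - R - R**2)
o(x, w) = 16 (o(x, w) = (-4)**2 = 16)
(135 + o(a(-2), B(-4)))**2 = (135 + 16)**2 = 151**2 = 22801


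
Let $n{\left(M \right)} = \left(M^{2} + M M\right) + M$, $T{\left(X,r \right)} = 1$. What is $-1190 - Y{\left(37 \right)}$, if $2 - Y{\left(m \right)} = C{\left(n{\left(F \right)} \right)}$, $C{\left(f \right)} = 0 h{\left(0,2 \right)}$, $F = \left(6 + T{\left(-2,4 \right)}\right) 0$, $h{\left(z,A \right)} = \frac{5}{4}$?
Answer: $-1192$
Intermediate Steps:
$h{\left(z,A \right)} = \frac{5}{4}$ ($h{\left(z,A \right)} = 5 \cdot \frac{1}{4} = \frac{5}{4}$)
$F = 0$ ($F = \left(6 + 1\right) 0 = 7 \cdot 0 = 0$)
$n{\left(M \right)} = M + 2 M^{2}$ ($n{\left(M \right)} = \left(M^{2} + M^{2}\right) + M = 2 M^{2} + M = M + 2 M^{2}$)
$C{\left(f \right)} = 0$ ($C{\left(f \right)} = 0 \cdot \frac{5}{4} = 0$)
$Y{\left(m \right)} = 2$ ($Y{\left(m \right)} = 2 - 0 = 2 + 0 = 2$)
$-1190 - Y{\left(37 \right)} = -1190 - 2 = -1192$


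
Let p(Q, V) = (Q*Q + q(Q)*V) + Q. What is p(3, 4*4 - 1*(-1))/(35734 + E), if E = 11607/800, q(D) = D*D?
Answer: 132000/28598807 ≈ 0.0046156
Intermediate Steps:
q(D) = D**2
E = 11607/800 (E = 11607*(1/800) = 11607/800 ≈ 14.509)
p(Q, V) = Q + Q**2 + V*Q**2 (p(Q, V) = (Q*Q + Q**2*V) + Q = (Q**2 + V*Q**2) + Q = Q + Q**2 + V*Q**2)
p(3, 4*4 - 1*(-1))/(35734 + E) = (3*(1 + 3 + 3*(4*4 - 1*(-1))))/(35734 + 11607/800) = (3*(1 + 3 + 3*(16 + 1)))/(28598807/800) = 800*(3*(1 + 3 + 3*17))/28598807 = 800*(3*(1 + 3 + 51))/28598807 = 800*(3*55)/28598807 = (800/28598807)*165 = 132000/28598807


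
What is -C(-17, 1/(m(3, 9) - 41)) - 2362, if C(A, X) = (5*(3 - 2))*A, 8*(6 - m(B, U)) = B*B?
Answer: -2277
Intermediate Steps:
m(B, U) = 6 - B**2/8 (m(B, U) = 6 - B*B/8 = 6 - B**2/8)
C(A, X) = 5*A (C(A, X) = (5*1)*A = 5*A)
-C(-17, 1/(m(3, 9) - 41)) - 2362 = -5*(-17) - 2362 = -1*(-85) - 2362 = 85 - 2362 = -2277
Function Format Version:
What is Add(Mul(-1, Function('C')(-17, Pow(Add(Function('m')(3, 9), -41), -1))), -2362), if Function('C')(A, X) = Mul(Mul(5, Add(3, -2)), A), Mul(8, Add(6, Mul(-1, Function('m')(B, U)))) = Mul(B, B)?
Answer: -2277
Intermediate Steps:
Function('m')(B, U) = Add(6, Mul(Rational(-1, 8), Pow(B, 2))) (Function('m')(B, U) = Add(6, Mul(Rational(-1, 8), Mul(B, B))) = Add(6, Mul(Rational(-1, 8), Pow(B, 2))))
Function('C')(A, X) = Mul(5, A) (Function('C')(A, X) = Mul(Mul(5, 1), A) = Mul(5, A))
Add(Mul(-1, Function('C')(-17, Pow(Add(Function('m')(3, 9), -41), -1))), -2362) = Add(Mul(-1, Mul(5, -17)), -2362) = Add(Mul(-1, -85), -2362) = Add(85, -2362) = -2277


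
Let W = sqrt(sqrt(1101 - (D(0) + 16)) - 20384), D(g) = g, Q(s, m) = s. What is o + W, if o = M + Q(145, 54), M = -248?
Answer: -103 + I*sqrt(20384 - sqrt(1085)) ≈ -103.0 + 142.66*I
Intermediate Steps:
o = -103 (o = -248 + 145 = -103)
W = sqrt(-20384 + sqrt(1085)) (W = sqrt(sqrt(1101 - (0 + 16)) - 20384) = sqrt(sqrt(1101 - 1*16) - 20384) = sqrt(sqrt(1101 - 16) - 20384) = sqrt(sqrt(1085) - 20384) = sqrt(-20384 + sqrt(1085)) ≈ 142.66*I)
o + W = -103 + sqrt(-20384 + sqrt(1085))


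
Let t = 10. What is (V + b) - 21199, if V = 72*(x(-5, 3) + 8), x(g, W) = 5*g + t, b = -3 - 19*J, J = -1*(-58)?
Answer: -22808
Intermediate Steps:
J = 58
b = -1105 (b = -3 - 19*58 = -3 - 1102 = -1105)
x(g, W) = 10 + 5*g (x(g, W) = 5*g + 10 = 10 + 5*g)
V = -504 (V = 72*((10 + 5*(-5)) + 8) = 72*((10 - 25) + 8) = 72*(-15 + 8) = 72*(-7) = -504)
(V + b) - 21199 = (-504 - 1105) - 21199 = -1609 - 21199 = -22808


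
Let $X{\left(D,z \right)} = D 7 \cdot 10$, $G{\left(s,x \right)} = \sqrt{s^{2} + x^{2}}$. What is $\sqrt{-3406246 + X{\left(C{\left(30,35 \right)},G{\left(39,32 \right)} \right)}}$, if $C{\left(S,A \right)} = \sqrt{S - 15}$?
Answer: $\sqrt{-3406246 + 70 \sqrt{15}} \approx 1845.5 i$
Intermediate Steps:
$C{\left(S,A \right)} = \sqrt{-15 + S}$
$X{\left(D,z \right)} = 70 D$ ($X{\left(D,z \right)} = 7 D 10 = 70 D$)
$\sqrt{-3406246 + X{\left(C{\left(30,35 \right)},G{\left(39,32 \right)} \right)}} = \sqrt{-3406246 + 70 \sqrt{-15 + 30}} = \sqrt{-3406246 + 70 \sqrt{15}}$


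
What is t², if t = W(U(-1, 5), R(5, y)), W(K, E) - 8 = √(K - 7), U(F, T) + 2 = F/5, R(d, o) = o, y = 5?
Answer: (40 + I*√230)²/25 ≈ 54.8 + 48.53*I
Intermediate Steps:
U(F, T) = -2 + F/5
W(K, E) = 8 + √(-7 + K) (W(K, E) = 8 + √(K - 7) = 8 + √(-7 + K))
t = 8 + I*√230/5 (t = 8 + √(-7 + (-2 + (⅕)*(-1))) = 8 + √(-7 + (-2 - ⅕)) = 8 + √(-7 - 11/5) = 8 + √(-46/5) = 8 + I*√230/5 ≈ 8.0 + 3.0331*I)
t² = (8 + I*√230/5)²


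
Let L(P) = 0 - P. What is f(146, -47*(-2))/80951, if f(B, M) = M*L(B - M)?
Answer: -376/6227 ≈ -0.060382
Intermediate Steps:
L(P) = -P
f(B, M) = M*(M - B) (f(B, M) = M*(-(B - M)) = M*(M - B))
f(146, -47*(-2))/80951 = ((-47*(-2))*(-47*(-2) - 1*146))/80951 = (94*(94 - 146))*(1/80951) = (94*(-52))*(1/80951) = -4888*1/80951 = -376/6227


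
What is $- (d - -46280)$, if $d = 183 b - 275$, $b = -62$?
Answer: $-34659$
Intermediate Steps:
$d = -11621$ ($d = 183 \left(-62\right) - 275 = -11346 - 275 = -11621$)
$- (d - -46280) = - (-11621 - -46280) = - (-11621 + 46280) = \left(-1\right) 34659 = -34659$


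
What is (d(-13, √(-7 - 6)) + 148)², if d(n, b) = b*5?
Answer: 21579 + 1480*I*√13 ≈ 21579.0 + 5336.2*I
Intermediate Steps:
d(n, b) = 5*b
(d(-13, √(-7 - 6)) + 148)² = (5*√(-7 - 6) + 148)² = (5*√(-13) + 148)² = (5*(I*√13) + 148)² = (5*I*√13 + 148)² = (148 + 5*I*√13)²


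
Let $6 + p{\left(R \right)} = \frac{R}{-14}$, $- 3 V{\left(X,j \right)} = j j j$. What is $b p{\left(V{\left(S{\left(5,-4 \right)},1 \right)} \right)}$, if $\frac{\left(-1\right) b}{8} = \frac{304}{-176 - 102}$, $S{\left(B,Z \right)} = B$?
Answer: $- \frac{152608}{2919} \approx -52.281$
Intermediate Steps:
$V{\left(X,j \right)} = - \frac{j^{3}}{3}$ ($V{\left(X,j \right)} = - \frac{j j j}{3} = - \frac{j^{2} j}{3} = - \frac{j^{3}}{3}$)
$b = \frac{1216}{139}$ ($b = - 8 \frac{304}{-176 - 102} = - 8 \frac{304}{-278} = - 8 \cdot 304 \left(- \frac{1}{278}\right) = \left(-8\right) \left(- \frac{152}{139}\right) = \frac{1216}{139} \approx 8.7482$)
$p{\left(R \right)} = -6 - \frac{R}{14}$ ($p{\left(R \right)} = -6 + \frac{R}{-14} = -6 + R \left(- \frac{1}{14}\right) = -6 - \frac{R}{14}$)
$b p{\left(V{\left(S{\left(5,-4 \right)},1 \right)} \right)} = \frac{1216 \left(-6 - \frac{\left(- \frac{1}{3}\right) 1^{3}}{14}\right)}{139} = \frac{1216 \left(-6 - \frac{\left(- \frac{1}{3}\right) 1}{14}\right)}{139} = \frac{1216 \left(-6 - - \frac{1}{42}\right)}{139} = \frac{1216 \left(-6 + \frac{1}{42}\right)}{139} = \frac{1216}{139} \left(- \frac{251}{42}\right) = - \frac{152608}{2919}$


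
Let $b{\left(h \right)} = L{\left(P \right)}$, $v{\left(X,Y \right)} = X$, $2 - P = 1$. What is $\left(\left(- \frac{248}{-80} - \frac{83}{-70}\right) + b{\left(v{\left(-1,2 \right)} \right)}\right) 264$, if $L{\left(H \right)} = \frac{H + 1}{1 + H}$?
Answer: $\frac{9768}{7} \approx 1395.4$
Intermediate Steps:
$P = 1$ ($P = 2 - 1 = 1$)
$L{\left(H \right)} = 1$ ($L{\left(H \right)} = \frac{1 + H}{1 + H} = 1$)
$b{\left(h \right)} = 1$
$\left(\left(- \frac{248}{-80} - \frac{83}{-70}\right) + b{\left(v{\left(-1,2 \right)} \right)}\right) 264 = \left(\left(- \frac{248}{-80} - \frac{83}{-70}\right) + 1\right) 264 = \left(\left(\left(-248\right) \left(- \frac{1}{80}\right) - - \frac{83}{70}\right) + 1\right) 264 = \left(\left(\frac{31}{10} + \frac{83}{70}\right) + 1\right) 264 = \left(\frac{30}{7} + 1\right) 264 = \frac{37}{7} \cdot 264 = \frac{9768}{7}$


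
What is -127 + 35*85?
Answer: 2848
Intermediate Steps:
-127 + 35*85 = -127 + 2975 = 2848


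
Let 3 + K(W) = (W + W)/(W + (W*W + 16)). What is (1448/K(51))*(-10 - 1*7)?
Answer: 32837744/3951 ≈ 8311.3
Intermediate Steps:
K(W) = -3 + 2*W/(16 + W + W²) (K(W) = -3 + (W + W)/(W + (W*W + 16)) = -3 + (2*W)/(W + (W² + 16)) = -3 + (2*W)/(W + (16 + W²)) = -3 + (2*W)/(16 + W + W²) = -3 + 2*W/(16 + W + W²))
(1448/K(51))*(-10 - 1*7) = (1448/(((-48 - 1*51 - 3*51²)/(16 + 51 + 51²))))*(-10 - 1*7) = (1448/(((-48 - 51 - 3*2601)/(16 + 51 + 2601))))*(-10 - 7) = (1448/(((-48 - 51 - 7803)/2668)))*(-17) = (1448/(((1/2668)*(-7902))))*(-17) = (1448/(-3951/1334))*(-17) = (1448*(-1334/3951))*(-17) = -1931632/3951*(-17) = 32837744/3951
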